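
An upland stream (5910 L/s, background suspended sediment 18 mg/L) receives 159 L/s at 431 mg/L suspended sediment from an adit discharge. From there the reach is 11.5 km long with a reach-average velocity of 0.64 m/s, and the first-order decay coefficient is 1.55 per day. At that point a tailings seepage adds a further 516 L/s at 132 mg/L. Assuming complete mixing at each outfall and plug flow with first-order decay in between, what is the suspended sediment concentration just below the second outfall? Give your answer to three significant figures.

29.6 mg/L

Conservation of mass: C = (5910·18.00 + 159.0·431.0) / 6069 = 174900/6069 = 28.82 mg/L; combined flow 6069 L/s.
Travel time t = 11.5·1000 / 0.64 = 17970 s = 4.991 h.
First-order decay: C = 28.82·exp(−k·t) = 28.82·0.7244 = 20.88 mg/L.
Second outfall: C = (6069·20.88 + 516.0·132.0)/6585 = 29.59 mg/L.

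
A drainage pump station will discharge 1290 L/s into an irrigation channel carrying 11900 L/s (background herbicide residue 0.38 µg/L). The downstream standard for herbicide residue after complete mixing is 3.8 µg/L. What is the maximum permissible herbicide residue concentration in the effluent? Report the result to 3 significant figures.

At the limit, (Qr·Cr + Qe·Cₑ)/(Qr + Qe) = 3.8:
Cₑ = (13190·3.8 − 11900·0.3800) / 1290 = 35.35 µg/L.

35.3 µg/L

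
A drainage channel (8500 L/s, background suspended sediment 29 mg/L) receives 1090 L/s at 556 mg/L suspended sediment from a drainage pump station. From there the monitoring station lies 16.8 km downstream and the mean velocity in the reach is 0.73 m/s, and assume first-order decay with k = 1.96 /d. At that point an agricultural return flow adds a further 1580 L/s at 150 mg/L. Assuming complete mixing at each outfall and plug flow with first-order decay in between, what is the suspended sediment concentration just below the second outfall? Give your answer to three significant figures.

66.5 mg/L

Mixed concentration C = ΣQC/ΣQ = (8500·29.00 + 1090·556.0) / 9590 = 852500/9590 = 88.90 mg/L; combined flow 9590 L/s.
Travel time t = 16.8·1000 / 0.73 = 23010 s = 6.393 h.
After decay, C = 88.90 × e^(−kt) = 88.90 × 0.5933 = 52.74 mg/L.
At the second outfall, C = (9590·52.74 + 1580·150.0) / (9590 + 1580) = 66.50 mg/L.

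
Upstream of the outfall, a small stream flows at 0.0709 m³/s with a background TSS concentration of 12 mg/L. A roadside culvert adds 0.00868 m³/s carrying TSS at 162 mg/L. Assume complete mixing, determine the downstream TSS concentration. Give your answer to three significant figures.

28.4 mg/L

Mixed concentration C = ΣQC/ΣQ = (0.07090·12.00 + 0.008680·162.0) / 0.07958 = 2.257/0.07958 = 28.36 mg/L.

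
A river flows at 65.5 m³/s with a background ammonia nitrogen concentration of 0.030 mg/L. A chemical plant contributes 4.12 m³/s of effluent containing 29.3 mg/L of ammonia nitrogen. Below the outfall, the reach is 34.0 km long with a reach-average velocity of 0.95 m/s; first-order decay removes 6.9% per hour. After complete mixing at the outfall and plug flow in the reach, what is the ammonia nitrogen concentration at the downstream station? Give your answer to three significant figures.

Mixed concentration C = ΣQC/ΣQ = (65.50·0.03000 + 4.120·29.30) / 69.62 = 122.7/69.62 = 1.762 mg/L.
Travel time t = 34.0·1000 / 0.95 = 35790 s = 9.942 h.
6.9%/h lost → k = −ln(1 − 0.069) = 0.07150 h⁻¹.
First-order decay: C = 1.762·exp(−k·t) = 1.762·0.4913 = 0.8657 mg/L.

0.866 mg/L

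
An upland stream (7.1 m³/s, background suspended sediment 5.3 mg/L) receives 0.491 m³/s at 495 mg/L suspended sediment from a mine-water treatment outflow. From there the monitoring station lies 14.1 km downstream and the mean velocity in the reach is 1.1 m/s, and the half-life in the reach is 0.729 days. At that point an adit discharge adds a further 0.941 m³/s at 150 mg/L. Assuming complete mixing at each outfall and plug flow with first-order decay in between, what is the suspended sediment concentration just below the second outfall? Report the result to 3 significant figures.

45.1 mg/L

Mixed concentration C = ΣQC/ΣQ = (7.100·5.300 + 0.4910·495.0) / 7.591 = 280.7/7.591 = 36.97 mg/L; combined flow 7.591 m³/s.
Travel time t = 14.1·1000 / 1.1 = 12820 s = 3.561 h.
Half-life 0.729 d → k = ln 2 / 0.729 = 0.9508 d⁻¹.
First-order decay: C = 36.97·exp(−k·t) = 36.97·0.8684 = 32.11 mg/L.
Second outfall: C = (7.591·32.11 + 0.9410·150.0)/8.532 = 45.11 mg/L.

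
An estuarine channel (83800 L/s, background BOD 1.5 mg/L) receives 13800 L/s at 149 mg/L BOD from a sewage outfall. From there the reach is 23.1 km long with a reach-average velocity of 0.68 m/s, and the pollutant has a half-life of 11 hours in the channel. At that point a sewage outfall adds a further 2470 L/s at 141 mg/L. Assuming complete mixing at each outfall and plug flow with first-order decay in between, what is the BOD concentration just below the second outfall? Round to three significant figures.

Mixed concentration C = ΣQC/ΣQ = (83800·1.500 + 13800·149.0) / 97600 = 2182000/97600 = 22.36 mg/L; combined flow 97600 L/s.
Travel time t = 23.1·1000 / 0.68 = 33970 s = 9.436 h.
Half-life 11 h → k = ln 2 / 11 = 0.06301 h⁻¹ = 1.512 d⁻¹.
Applying C = C₀e^(−kt): 22.36 × 0.5518 = 12.34 mg/L.
Second outfall: C = (97600·12.34 + 2470·141.0)/100100 = 15.51 mg/L.

15.5 mg/L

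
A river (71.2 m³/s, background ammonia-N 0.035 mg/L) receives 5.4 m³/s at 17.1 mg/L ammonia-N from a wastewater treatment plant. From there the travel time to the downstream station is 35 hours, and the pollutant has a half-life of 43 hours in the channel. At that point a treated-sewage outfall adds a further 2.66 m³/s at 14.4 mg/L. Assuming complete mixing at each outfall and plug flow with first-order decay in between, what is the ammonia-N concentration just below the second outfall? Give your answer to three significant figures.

1.16 mg/L

After mixing, C = (71.20·0.03500 + 5.400·17.10) / 76.60 = 94.83/76.60 = 1.238 mg/L; combined flow 76.60 m³/s.
Half-life 43 h → k = ln 2 / 43 = 0.01612 h⁻¹ = 0.3869 d⁻¹.
First-order decay: C = 1.238·exp(−k·t) = 1.238·0.5688 = 0.7042 mg/L.
At the second outfall, C = (76.60·0.7042 + 2.660·14.40) / (76.60 + 2.660) = 1.164 mg/L.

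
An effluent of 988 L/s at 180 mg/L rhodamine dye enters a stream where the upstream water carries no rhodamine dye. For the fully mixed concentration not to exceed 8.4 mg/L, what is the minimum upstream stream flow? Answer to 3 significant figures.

Set C_mix = 8.4: (Q·0 + 988.0·180.0) / (Q + 988.0) = 8.4
→ Q = 988.0·(180.0 − 8.4)/(8.4 − 0) = 20180 L/s.

20200 L/s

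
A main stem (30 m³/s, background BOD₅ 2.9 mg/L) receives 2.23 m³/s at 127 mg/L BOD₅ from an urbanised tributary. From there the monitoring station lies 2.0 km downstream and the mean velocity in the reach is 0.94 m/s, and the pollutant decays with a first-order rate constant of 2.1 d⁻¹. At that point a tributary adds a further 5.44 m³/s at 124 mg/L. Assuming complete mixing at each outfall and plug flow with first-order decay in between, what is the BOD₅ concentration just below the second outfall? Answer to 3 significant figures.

27.2 mg/L

Flow-weighted average: C = (30.00·2.900 + 2.230·127.0) / 32.23 = 370.2/32.23 = 11.49 mg/L; combined flow 32.23 m³/s.
Travel time t = 2.0·1000 / 0.94 = 2128 s = 0.5910 h.
Decay over the reach: 11.49·exp(−kt) = 11.49·0.9496 = 10.91 mg/L.
At the second outfall, C = (32.23·10.91 + 5.440·124.0) / (32.23 + 5.440) = 27.24 mg/L.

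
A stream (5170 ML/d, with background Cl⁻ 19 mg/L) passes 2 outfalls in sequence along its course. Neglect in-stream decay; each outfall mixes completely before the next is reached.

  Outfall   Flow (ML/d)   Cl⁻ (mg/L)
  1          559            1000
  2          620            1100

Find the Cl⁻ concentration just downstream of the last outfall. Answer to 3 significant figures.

Outfall 1: combined Q = 5729 ML/d; C = (5170·19.00 + 559.0·1000)/5729 = 114.7 mg/L.
Outfall 2: combined Q = 6349 ML/d; C = (5729·114.7 + 620.0·1100)/6349 = 210.9 mg/L.

211 mg/L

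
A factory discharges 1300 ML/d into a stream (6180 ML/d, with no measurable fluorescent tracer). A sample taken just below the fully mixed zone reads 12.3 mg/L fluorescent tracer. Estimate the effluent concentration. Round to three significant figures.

70.8 mg/L

Mass balance: 6180·0 + 1300·Cₑ = 7480·12.30
→ Cₑ = (7480·12.30 − 6180·0) / 1300 = 70.77 mg/L.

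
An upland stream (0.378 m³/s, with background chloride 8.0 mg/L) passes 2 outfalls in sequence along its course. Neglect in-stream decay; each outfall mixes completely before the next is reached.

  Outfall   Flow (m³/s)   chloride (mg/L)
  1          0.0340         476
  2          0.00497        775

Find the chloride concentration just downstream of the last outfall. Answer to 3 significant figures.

Below outfall 1: Q → 0.4120 m³/s, C = (0.3780·8.000 + 0.03400·476.0)/0.4120 = 46.62 mg/L.
Below outfall 2: Q → 0.4170 m³/s, C = (0.4120·46.62 + 0.004970·775.0)/0.4170 = 55.30 mg/L.

55.3 mg/L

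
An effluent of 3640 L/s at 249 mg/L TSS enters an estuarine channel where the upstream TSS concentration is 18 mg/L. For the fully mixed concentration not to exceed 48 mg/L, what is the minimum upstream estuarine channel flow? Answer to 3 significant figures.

Set C_mix = 48: (Q·18.00 + 3640·249.0) / (Q + 3640) = 48
→ Q = 3640·(249.0 − 48)/(48 − 18.00) = 24390 L/s.

24400 L/s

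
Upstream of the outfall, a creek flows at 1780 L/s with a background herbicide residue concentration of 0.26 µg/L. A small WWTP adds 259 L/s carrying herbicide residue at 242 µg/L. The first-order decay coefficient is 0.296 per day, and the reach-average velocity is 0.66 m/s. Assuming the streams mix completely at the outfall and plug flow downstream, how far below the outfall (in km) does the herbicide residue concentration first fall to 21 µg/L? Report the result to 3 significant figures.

74.8 km

After mixing, C = (1780·0.2600 + 259.0·242.0) / 2039 = 63140/2039 = 30.97 µg/L.
Set 30.97·exp(−k·t) = 21 → t = ln(30.97/21)/k = 113400 s = 31.49 h.
Distance = v·t = 0.66·113400 = 74820 m = 74.82 km.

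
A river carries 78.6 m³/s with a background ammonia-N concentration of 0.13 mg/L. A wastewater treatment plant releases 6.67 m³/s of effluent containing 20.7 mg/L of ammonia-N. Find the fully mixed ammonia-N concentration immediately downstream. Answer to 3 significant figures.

Conservation of mass: C = (78.60·0.1300 + 6.670·20.70) / 85.27 = 148.3/85.27 = 1.739 mg/L.

1.74 mg/L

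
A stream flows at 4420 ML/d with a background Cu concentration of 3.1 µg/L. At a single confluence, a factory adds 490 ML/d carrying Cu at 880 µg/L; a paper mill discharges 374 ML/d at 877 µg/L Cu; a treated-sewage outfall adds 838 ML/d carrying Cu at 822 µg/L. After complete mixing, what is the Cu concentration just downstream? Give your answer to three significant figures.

239 µg/L

Mixed concentration C = ΣQC/ΣQ = (4420·3.100 + 490.0·880.0 + 374.0·877.0 + 838.0·822.0) / 6122 = 1462000/6122 = 238.8 µg/L.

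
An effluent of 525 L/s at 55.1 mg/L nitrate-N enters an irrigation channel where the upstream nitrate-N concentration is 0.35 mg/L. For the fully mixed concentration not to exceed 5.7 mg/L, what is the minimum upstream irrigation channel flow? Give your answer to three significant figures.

4850 L/s

Set C_mix = 5.7: (Q·0.3500 + 525.0·55.10) / (Q + 525.0) = 5.7
→ Q = 525.0·(55.10 − 5.7)/(5.7 − 0.3500) = 4848 L/s.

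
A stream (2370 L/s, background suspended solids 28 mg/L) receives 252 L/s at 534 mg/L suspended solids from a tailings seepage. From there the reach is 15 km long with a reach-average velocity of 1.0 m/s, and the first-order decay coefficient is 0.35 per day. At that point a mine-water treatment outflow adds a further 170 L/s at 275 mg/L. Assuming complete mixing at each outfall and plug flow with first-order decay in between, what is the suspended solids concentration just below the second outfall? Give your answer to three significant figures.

84.5 mg/L

Flow-weighted average: C = (2370·28.00 + 252.0·534.0) / 2622 = 200900/2622 = 76.63 mg/L; combined flow 2622 L/s.
Travel time t = 15·1000 / 1.0 = 15000 s = 4.167 h.
Decay over the reach: 76.63·exp(−kt) = 76.63·0.9410 = 72.11 mg/L.
Second outfall: C = (2622·72.11 + 170.0·275.0)/2792 = 84.47 mg/L.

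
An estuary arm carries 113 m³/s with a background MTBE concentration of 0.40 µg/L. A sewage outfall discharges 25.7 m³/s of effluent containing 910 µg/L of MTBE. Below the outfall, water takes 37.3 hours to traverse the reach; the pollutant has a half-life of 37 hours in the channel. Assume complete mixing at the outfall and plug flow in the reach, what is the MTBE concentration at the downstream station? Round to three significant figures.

Mixed concentration C = ΣQC/ΣQ = (113.0·0.4000 + 25.70·910.0) / 138.7 = 23430/138.7 = 168.9 µg/L.
Half-life 37 h → k = ln 2 / 37 = 0.01873 h⁻¹ = 0.4496 d⁻¹.
Applying C = C₀e^(−kt): 168.9 × 0.4972 = 84.00 µg/L.

84.0 µg/L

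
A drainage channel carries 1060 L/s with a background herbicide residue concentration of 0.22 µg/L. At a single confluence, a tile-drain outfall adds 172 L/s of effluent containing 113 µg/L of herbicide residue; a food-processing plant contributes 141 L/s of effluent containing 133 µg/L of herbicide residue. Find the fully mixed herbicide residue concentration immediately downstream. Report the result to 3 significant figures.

28.0 µg/L

After mixing, C = (1060·0.2200 + 172.0·113.0 + 141.0·133.0) / 1373 = 38420/1373 = 27.98 µg/L.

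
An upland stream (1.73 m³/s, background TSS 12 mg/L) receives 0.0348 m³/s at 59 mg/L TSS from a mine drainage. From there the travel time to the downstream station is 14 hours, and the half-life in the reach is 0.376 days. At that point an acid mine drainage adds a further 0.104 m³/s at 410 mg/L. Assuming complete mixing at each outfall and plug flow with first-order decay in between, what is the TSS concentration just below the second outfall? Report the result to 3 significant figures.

27.0 mg/L

Flow-weighted average: C = (1.730·12.00 + 0.03480·59.00) / 1.765 = 22.81/1.765 = 12.93 mg/L; combined flow 1.765 m³/s.
Half-life 0.376 d → k = ln 2 / 0.376 = 1.843 d⁻¹.
Decay over the reach: 12.93·exp(−kt) = 12.93·0.3412 = 4.410 mg/L.
At the second outfall, C = (1.765·4.410 + 0.1040·410.0) / (1.765 + 0.1040) = 26.98 mg/L.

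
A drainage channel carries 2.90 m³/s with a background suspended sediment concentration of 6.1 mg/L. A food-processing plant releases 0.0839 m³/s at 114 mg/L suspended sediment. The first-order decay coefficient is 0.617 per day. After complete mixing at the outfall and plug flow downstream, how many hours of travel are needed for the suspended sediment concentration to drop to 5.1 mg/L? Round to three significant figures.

22.7 h

Mixed concentration C = ΣQC/ΣQ = (2.900·6.100 + 0.08390·114.0) / 2.984 = 27.25/2.984 = 9.134 mg/L.
9.134·exp(−k·t) = 5.1 → t = ln(9.134/5.1)/k = 81600 s = 22.67 h.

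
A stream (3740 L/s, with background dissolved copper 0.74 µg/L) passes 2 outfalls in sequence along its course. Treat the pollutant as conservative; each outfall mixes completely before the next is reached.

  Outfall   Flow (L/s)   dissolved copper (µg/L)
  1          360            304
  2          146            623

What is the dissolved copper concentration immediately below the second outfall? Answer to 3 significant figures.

Outfall 1: combined Q = 4100 L/s; C = (3740·0.7400 + 360.0·304.0)/4100 = 27.37 µg/L.
Outfall 2: combined Q = 4246 L/s; C = (4100·27.37 + 146.0·623.0)/4246 = 47.85 µg/L.

47.8 µg/L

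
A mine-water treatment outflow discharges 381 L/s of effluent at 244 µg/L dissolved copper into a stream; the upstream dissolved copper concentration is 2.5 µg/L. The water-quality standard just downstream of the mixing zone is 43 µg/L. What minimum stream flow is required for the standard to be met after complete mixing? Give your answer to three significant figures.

1890 L/s

Set C_mix = 43: (Q·2.500 + 381.0·244.0) / (Q + 381.0) = 43
→ Q = 381.0·(244.0 − 43)/(43 − 2.500) = 1891 L/s.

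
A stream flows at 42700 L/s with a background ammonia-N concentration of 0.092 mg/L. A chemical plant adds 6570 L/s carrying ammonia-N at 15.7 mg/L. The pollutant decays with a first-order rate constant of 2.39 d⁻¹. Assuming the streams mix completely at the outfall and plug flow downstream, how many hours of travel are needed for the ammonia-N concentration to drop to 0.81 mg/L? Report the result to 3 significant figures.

Mass balance: C = (42700·0.09200 + 6570·15.70) / 49270 = 107100/49270 = 2.173 mg/L.
2.173·exp(−k·t) = 0.81 → t = ln(2.173/0.81)/k = 35680 s = 9.911 h.

9.91 h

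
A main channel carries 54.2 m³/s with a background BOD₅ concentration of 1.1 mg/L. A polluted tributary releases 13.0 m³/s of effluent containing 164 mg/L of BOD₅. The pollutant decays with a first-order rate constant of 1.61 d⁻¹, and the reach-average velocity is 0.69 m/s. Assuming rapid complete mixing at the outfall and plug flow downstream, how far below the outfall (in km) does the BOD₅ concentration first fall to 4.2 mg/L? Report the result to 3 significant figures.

After mixing, C = (54.20·1.100 + 13.00·164.0) / 67.20 = 2192/67.20 = 32.61 mg/L.
Set 32.61·exp(−k·t) = 4.2 → t = ln(32.61/4.2)/k = 110000 s = 30.55 h.
Distance = v·t = 0.69·110000 = 75900 m = 75.90 km.

75.9 km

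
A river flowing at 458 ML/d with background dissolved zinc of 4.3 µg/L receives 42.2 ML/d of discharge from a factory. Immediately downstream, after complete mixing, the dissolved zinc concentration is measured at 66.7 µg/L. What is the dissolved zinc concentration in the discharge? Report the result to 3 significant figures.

744 µg/L

Mass balance: 458.0·4.300 + 42.20·Cₑ = 500.2·66.70
→ Cₑ = (500.2·66.70 − 458.0·4.300) / 42.20 = 743.9 µg/L.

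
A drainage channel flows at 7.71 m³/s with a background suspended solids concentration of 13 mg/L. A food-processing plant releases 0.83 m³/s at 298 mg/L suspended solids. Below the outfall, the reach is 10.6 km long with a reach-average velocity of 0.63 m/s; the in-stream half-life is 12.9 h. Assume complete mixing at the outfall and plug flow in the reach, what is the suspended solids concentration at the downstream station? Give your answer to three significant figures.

Conservation of mass: C = (7.710·13.00 + 0.8300·298.0) / 8.540 = 347.6/8.540 = 40.70 mg/L.
Travel time t = 10.6·1000 / 0.63 = 16830 s = 4.674 h.
Half-life 12.9 h → k = ln 2 / 12.9 = 0.05373 h⁻¹ = 1.290 d⁻¹.
First-order decay: C = 40.70·exp(−k·t) = 40.70·0.7779 = 31.66 mg/L.

31.7 mg/L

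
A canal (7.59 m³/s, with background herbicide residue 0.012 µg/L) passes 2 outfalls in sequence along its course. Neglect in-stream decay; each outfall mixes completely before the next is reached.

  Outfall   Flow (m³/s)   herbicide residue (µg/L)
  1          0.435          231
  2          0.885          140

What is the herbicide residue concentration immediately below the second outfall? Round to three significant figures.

Outfall 1: combined Q = 8.025 m³/s; C = (7.590·0.01200 + 0.4350·231.0)/8.025 = 12.53 µg/L.
Outfall 2: combined Q = 8.910 m³/s; C = (8.025·12.53 + 0.8850·140.0)/8.910 = 25.19 µg/L.

25.2 µg/L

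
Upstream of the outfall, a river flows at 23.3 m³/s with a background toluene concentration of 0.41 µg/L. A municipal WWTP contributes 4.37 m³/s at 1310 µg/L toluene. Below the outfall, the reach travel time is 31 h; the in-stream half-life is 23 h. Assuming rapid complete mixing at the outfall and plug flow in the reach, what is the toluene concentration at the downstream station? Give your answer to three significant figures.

Mass balance: C = (23.30·0.4100 + 4.370·1310) / 27.67 = 5734/27.67 = 207.2 µg/L.
Half-life 23 h → k = ln 2 / 23 = 0.03014 h⁻¹ = 0.7233 d⁻¹.
First-order decay: C = 207.2·exp(−k·t) = 207.2·0.3929 = 81.42 µg/L.

81.4 µg/L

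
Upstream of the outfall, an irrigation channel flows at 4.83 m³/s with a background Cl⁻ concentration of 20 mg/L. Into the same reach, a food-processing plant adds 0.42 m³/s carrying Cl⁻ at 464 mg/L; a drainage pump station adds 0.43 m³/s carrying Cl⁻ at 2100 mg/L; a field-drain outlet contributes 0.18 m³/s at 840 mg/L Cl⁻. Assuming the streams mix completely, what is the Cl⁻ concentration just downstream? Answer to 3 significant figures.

Flow-weighted average: C = (4.830·20.00 + 0.4200·464.0 + 0.4300·2100 + 0.1800·840.0) / 5.860 = 1346/5.860 = 229.6 mg/L.

230 mg/L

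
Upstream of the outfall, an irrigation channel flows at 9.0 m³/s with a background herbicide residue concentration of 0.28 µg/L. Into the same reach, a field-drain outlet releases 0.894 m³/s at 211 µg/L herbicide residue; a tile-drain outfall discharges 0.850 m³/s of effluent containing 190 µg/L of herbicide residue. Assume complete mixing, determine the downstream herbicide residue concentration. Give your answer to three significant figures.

32.8 µg/L

Conservation of mass: C = (9.000·0.2800 + 0.8940·211.0 + 0.8500·190.0) / 10.74 = 352.7/10.74 = 32.82 µg/L.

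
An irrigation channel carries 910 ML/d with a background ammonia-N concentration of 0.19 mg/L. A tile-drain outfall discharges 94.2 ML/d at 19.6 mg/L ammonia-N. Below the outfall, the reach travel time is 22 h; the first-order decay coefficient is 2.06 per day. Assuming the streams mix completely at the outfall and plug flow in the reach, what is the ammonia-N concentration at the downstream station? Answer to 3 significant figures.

Flow-weighted average: C = (910.0·0.1900 + 94.20·19.60) / 1004 = 2019/1004 = 2.011 mg/L.
Decay over the reach: 2.011·exp(−kt) = 2.011·0.1513 = 0.3043 mg/L.

0.304 mg/L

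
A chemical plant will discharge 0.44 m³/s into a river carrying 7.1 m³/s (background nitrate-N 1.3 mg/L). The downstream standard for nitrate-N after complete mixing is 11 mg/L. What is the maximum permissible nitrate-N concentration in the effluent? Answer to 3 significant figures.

168 mg/L

At the limit, (Qr·Cr + Qe·Cₑ)/(Qr + Qe) = 11:
Cₑ = (7.540·11 − 7.100·1.300) / 0.4400 = 167.5 mg/L.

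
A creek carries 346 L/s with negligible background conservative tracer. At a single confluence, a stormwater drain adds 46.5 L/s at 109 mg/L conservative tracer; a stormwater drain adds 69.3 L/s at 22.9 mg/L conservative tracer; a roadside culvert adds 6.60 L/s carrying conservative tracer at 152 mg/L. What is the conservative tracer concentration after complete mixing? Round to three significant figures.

16.4 mg/L

Flow-weighted average: C = (346.0·0 + 46.50·109.0 + 69.30·22.90 + 6.600·152.0) / 468.4 = 7659/468.4 = 16.35 mg/L.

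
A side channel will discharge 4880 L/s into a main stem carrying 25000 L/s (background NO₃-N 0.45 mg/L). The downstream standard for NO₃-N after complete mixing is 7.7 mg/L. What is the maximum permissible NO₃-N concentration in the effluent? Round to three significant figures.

At the limit, (Qr·Cr + Qe·Cₑ)/(Qr + Qe) = 7.7:
Cₑ = (29880·7.7 − 25000·0.4500) / 4880 = 44.84 mg/L.

44.8 mg/L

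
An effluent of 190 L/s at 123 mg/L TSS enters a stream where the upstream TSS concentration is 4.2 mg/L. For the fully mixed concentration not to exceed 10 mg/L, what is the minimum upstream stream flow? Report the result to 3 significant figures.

3700 L/s

Set C_mix = 10: (Q·4.200 + 190.0·123.0) / (Q + 190.0) = 10
→ Q = 190.0·(123.0 − 10)/(10 − 4.200) = 3702 L/s.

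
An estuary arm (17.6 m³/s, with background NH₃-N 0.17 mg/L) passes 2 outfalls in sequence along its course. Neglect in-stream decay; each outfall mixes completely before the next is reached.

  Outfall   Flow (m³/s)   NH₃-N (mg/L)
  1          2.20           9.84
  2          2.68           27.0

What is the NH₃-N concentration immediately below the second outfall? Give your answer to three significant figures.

4.31 mg/L

Below outfall 1: Q → 19.80 m³/s, C = (17.60·0.1700 + 2.200·9.840)/19.80 = 1.244 mg/L.
Below outfall 2: Q → 22.48 m³/s, C = (19.80·1.244 + 2.680·27.00)/22.48 = 4.315 mg/L.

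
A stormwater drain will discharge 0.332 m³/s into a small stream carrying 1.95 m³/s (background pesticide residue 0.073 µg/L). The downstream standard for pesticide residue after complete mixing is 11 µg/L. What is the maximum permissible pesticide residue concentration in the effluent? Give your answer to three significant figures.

75.2 µg/L

At the limit, (Qr·Cr + Qe·Cₑ)/(Qr + Qe) = 11:
Cₑ = (2.282·11 − 1.950·0.07300) / 0.3320 = 75.18 µg/L.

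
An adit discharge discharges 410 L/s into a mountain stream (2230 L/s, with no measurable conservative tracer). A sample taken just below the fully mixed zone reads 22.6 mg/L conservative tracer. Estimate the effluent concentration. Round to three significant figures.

146 mg/L

Mass balance: 2230·0 + 410.0·Cₑ = 2640·22.60
→ Cₑ = (2640·22.60 − 2230·0) / 410.0 = 145.5 mg/L.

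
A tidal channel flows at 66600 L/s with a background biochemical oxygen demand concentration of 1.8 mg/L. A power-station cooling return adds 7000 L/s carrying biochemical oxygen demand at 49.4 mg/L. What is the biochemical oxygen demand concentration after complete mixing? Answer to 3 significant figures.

6.33 mg/L

Mass balance: C = (66600·1.800 + 7000·49.40) / 73600 = 465700/73600 = 6.327 mg/L.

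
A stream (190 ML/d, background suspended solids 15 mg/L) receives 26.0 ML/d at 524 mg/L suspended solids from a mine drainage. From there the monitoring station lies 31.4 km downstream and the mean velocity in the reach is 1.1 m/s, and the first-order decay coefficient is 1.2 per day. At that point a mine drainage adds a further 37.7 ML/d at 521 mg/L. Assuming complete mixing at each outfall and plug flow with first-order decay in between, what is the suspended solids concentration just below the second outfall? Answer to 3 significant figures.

121 mg/L

After mixing, C = (190.0·15.00 + 26.00·524.0) / 216.0 = 16470/216.0 = 76.27 mg/L; combined flow 216.0 ML/d.
Travel time t = 31.4·1000 / 1.1 = 28550 s = 7.929 h.
After decay, C = 76.27 × e^(−kt) = 76.27 × 0.6727 = 51.31 mg/L.
At the second outfall, C = (216.0·51.31 + 37.70·521.0) / (216.0 + 37.70) = 121.1 mg/L.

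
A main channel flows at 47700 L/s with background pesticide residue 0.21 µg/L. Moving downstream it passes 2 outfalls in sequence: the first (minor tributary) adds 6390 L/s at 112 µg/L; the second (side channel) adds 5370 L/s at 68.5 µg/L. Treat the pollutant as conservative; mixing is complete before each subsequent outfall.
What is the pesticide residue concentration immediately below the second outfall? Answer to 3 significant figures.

18.4 µg/L

Below outfall 1: Q → 54090 L/s, C = (47700·0.2100 + 6390·112.0)/54090 = 13.42 µg/L.
Below outfall 2: Q → 59460 L/s, C = (54090·13.42 + 5370·68.50)/59460 = 18.39 µg/L.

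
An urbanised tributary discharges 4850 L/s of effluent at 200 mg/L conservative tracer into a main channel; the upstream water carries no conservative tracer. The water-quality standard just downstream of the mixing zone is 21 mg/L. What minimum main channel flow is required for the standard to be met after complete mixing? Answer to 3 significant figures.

41300 L/s

Set C_mix = 21: (Q·0 + 4850·200.0) / (Q + 4850) = 21
→ Q = 4850·(200.0 − 21)/(21 − 0) = 41340 L/s.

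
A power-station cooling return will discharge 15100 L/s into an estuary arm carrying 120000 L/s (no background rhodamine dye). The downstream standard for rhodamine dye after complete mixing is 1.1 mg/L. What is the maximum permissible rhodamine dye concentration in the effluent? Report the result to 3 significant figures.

9.84 mg/L

At the limit, (Qr·Cr + Qe·Cₑ)/(Qr + Qe) = 1.1:
Cₑ = (135100·1.1 − 120000·0) / 15100 = 9.842 mg/L.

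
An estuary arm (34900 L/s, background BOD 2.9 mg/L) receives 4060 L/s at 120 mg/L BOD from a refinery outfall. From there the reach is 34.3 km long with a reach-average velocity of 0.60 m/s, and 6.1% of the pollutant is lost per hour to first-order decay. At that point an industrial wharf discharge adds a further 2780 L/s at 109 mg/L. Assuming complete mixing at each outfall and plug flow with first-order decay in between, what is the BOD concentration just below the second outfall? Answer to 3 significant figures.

12.4 mg/L

Flow-weighted average: C = (34900·2.900 + 4060·120.0) / 38960 = 588400/38960 = 15.10 mg/L; combined flow 38960 L/s.
Travel time t = 34.3·1000 / 0.60 = 57170 s = 15.88 h.
6.1%/h lost → k = −ln(1 − 0.061) = 0.06294 h⁻¹.
After decay, C = 15.10 × e^(−kt) = 15.10 × 0.3681 = 5.559 mg/L.
Second outfall: C = (38960·5.559 + 2780·109.0)/41740 = 12.45 mg/L.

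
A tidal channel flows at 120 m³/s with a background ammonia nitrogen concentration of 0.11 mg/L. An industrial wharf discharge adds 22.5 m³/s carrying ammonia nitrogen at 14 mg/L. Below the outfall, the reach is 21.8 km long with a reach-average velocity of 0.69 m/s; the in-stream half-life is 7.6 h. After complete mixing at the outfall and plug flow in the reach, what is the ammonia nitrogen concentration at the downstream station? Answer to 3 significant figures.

1.03 mg/L

Mixed concentration C = ΣQC/ΣQ = (120.0·0.1100 + 22.50·14.00) / 142.5 = 328.2/142.5 = 2.303 mg/L.
Travel time t = 21.8·1000 / 0.69 = 31590 s = 8.776 h.
Half-life 7.6 h → k = ln 2 / 7.6 = 0.09120 h⁻¹ = 2.189 d⁻¹.
After decay, C = 2.303 × e^(−kt) = 2.303 × 0.4491 = 1.034 mg/L.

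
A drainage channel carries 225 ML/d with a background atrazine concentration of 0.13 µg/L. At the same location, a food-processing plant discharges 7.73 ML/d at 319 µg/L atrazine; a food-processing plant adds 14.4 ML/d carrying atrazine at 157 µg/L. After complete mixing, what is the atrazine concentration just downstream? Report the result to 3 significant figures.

19.2 µg/L

After mixing, C = (225.0·0.1300 + 7.730·319.0 + 14.40·157.0) / 247.1 = 4756/247.1 = 19.24 µg/L.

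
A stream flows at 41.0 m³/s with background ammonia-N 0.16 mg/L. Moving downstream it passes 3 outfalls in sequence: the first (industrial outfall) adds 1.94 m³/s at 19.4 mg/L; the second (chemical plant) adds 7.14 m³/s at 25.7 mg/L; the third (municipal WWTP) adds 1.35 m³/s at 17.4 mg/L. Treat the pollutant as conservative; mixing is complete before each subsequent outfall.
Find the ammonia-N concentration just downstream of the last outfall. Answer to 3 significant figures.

After outfall 1: Q = 41.00 + 1.940 = 42.94 m³/s; C = (41.00·0.1600 + 1.940·19.40)/42.94 = 1.029 mg/L.
After outfall 2: Q = 42.94 + 7.140 = 50.08 m³/s; C = (42.94·1.029 + 7.140·25.70)/50.08 = 4.547 mg/L.
After outfall 3: Q = 50.08 + 1.350 = 51.43 m³/s; C = (50.08·4.547 + 1.350·17.40)/51.43 = 4.884 mg/L.

4.88 mg/L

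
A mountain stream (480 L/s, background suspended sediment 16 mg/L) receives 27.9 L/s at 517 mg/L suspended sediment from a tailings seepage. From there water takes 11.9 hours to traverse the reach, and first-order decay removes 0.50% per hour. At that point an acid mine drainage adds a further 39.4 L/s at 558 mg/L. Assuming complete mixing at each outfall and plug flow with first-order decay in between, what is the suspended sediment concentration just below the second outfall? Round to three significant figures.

78.2 mg/L

Mixed concentration C = ΣQC/ΣQ = (480.0·16.00 + 27.90·517.0) / 507.9 = 22100/507.9 = 43.52 mg/L; combined flow 507.9 L/s.
0.50%/h lost → k = −ln(1 − 0.005) = 0.005013 h⁻¹.
Decay over the reach: 43.52·exp(−kt) = 43.52·0.9421 = 41.00 mg/L.
At the second outfall, C = (507.9·41.00 + 39.40·558.0) / (507.9 + 39.40) = 78.22 mg/L.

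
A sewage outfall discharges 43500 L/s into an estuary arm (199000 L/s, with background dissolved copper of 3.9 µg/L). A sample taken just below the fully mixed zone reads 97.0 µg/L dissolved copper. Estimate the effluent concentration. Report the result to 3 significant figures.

Mass balance: 199000·3.900 + 43500·Cₑ = 242500·97.00
→ Cₑ = (242500·97.00 − 199000·3.900) / 43500 = 522.9 µg/L.

523 µg/L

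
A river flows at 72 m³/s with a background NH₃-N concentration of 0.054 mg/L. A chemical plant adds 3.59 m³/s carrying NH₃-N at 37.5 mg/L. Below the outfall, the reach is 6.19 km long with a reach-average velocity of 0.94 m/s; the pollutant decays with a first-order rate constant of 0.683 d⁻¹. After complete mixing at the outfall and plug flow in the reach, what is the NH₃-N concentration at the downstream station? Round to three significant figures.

1.74 mg/L

Conservation of mass: C = (72.00·0.05400 + 3.590·37.50) / 75.59 = 138.5/75.59 = 1.832 mg/L.
Travel time t = 6.19·1000 / 0.94 = 6585 s = 1.829 h.
Decay over the reach: 1.832·exp(−kt) = 1.832·0.9493 = 1.739 mg/L.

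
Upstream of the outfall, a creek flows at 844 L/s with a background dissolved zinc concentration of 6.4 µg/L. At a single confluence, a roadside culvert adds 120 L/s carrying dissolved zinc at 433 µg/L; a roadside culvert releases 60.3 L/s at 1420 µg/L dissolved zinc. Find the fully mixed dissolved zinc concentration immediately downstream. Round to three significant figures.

140 µg/L

Mass balance: C = (844.0·6.400 + 120.0·433.0 + 60.30·1420) / 1024 = 143000/1024 = 139.6 µg/L.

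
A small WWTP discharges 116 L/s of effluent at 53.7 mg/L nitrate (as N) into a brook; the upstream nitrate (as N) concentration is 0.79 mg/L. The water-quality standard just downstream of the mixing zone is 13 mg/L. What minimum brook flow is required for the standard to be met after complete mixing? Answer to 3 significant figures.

387 L/s

Set C_mix = 13: (Q·0.7900 + 116.0·53.70) / (Q + 116.0) = 13
→ Q = 116.0·(53.70 − 13)/(13 − 0.7900) = 386.7 L/s.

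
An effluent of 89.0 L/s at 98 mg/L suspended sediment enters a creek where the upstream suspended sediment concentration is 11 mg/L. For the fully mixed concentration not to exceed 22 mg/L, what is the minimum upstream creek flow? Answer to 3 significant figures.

Set C_mix = 22: (Q·11.00 + 89.00·98.00) / (Q + 89.00) = 22
→ Q = 89.00·(98.00 − 22)/(22 − 11.00) = 614.9 L/s.

615 L/s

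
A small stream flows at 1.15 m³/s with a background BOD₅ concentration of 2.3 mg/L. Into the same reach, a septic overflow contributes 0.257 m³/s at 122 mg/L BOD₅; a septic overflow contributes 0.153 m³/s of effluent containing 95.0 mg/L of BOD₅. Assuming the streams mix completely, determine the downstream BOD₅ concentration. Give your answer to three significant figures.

31.1 mg/L

Mass balance: C = (1.150·2.300 + 0.2570·122.0 + 0.1530·95.00) / 1.560 = 48.53/1.560 = 31.11 mg/L.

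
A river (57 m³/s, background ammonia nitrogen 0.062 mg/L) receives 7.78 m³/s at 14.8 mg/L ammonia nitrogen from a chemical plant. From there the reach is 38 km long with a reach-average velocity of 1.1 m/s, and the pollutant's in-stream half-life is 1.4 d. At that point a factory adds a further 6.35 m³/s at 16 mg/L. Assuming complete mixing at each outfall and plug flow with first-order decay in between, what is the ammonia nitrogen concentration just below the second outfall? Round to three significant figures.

2.80 mg/L

Flow-weighted average: C = (57.00·0.06200 + 7.780·14.80) / 64.78 = 118.7/64.78 = 1.832 mg/L; combined flow 64.78 m³/s.
Travel time t = 38·1000 / 1.1 = 34550 s = 9.596 h.
Half-life 1.4 d → k = ln 2 / 1.4 = 0.4951 d⁻¹.
Applying C = C₀e^(−kt): 1.832 × 0.8204 = 1.503 mg/L.
Second outfall: C = (64.78·1.503 + 6.350·16.00)/71.13 = 2.797 mg/L.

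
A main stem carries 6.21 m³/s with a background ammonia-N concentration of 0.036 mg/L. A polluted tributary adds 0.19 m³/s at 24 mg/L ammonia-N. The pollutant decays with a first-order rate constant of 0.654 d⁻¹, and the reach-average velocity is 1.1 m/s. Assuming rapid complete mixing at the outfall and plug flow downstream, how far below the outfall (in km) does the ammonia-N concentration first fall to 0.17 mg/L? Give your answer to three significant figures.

Mixed concentration C = ΣQC/ΣQ = (6.210·0.03600 + 0.1900·24.00) / 6.400 = 4.784/6.400 = 0.7474 mg/L.
Set 0.7474·exp(−k·t) = 0.17 → t = ln(0.7474/0.17)/k = 195600 s = 54.34 h.
Distance = v·t = 1.1·195600 = 215200 m = 215.2 km.

215 km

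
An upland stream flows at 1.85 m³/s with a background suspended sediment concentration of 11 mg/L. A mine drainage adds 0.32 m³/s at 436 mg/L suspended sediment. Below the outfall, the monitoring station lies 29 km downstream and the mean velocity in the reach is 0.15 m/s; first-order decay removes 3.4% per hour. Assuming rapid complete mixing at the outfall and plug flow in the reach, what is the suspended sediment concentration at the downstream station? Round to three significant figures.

11.5 mg/L

Conservation of mass: C = (1.850·11.00 + 0.3200·436.0) / 2.170 = 159.9/2.170 = 73.67 mg/L.
Travel time t = 29·1000 / 0.15 = 193300 s = 53.70 h.
3.4%/h lost → k = −ln(1 − 0.034) = 0.03459 h⁻¹.
First-order decay: C = 73.67·exp(−k·t) = 73.67·0.1560 = 11.50 mg/L.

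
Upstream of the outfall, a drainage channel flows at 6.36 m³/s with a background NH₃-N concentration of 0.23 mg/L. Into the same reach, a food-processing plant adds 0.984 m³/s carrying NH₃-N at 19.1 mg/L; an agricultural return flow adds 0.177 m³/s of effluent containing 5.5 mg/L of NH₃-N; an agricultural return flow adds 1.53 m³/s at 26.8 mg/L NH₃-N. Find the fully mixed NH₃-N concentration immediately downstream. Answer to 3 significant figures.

Conservation of mass: C = (6.360·0.2300 + 0.9840·19.10 + 0.1770·5.500 + 1.530·26.80) / 9.051 = 62.23/9.051 = 6.876 mg/L.

6.88 mg/L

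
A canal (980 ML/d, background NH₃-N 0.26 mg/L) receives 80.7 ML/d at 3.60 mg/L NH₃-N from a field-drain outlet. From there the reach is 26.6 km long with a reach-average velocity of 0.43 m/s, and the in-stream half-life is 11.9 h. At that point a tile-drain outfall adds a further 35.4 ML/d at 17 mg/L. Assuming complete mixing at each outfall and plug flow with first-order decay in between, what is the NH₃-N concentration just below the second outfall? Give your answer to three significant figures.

0.732 mg/L

After mixing, C = (980.0·0.2600 + 80.70·3.600) / 1061 = 545.3/1061 = 0.5141 mg/L; combined flow 1061 ML/d.
Travel time t = 26.6·1000 / 0.43 = 61860 s = 17.18 h.
Half-life 11.9 h → k = ln 2 / 11.9 = 0.05825 h⁻¹ = 1.398 d⁻¹.
Applying C = C₀e^(−kt): 0.5141 × 0.3675 = 0.1890 mg/L.
Second outfall: C = (1061·0.1890 + 35.40·17.00)/1096 = 0.7319 mg/L.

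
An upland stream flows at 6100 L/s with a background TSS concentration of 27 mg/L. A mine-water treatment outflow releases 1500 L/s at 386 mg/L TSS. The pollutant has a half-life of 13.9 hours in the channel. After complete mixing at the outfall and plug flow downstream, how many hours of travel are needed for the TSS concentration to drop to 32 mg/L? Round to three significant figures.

22.4 h

Mixed concentration C = ΣQC/ΣQ = (6100·27.00 + 1500·386.0) / 7600 = 743700/7600 = 97.86 mg/L.
Half-life 13.9 h → k = ln 2 / 13.9 = 0.04987 h⁻¹ = 1.197 d⁻¹.
97.86·exp(−k·t) = 32 → t = ln(97.86/32)/k = 80690 s = 22.41 h.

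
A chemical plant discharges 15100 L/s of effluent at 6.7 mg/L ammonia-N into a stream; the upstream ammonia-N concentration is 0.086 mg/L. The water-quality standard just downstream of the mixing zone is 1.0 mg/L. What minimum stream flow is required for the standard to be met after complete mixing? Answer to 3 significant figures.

94200 L/s

Set C_mix = 1.0: (Q·0.08600 + 15100·6.700) / (Q + 15100) = 1.0
→ Q = 15100·(6.700 − 1.0)/(1.0 − 0.08600) = 94170 L/s.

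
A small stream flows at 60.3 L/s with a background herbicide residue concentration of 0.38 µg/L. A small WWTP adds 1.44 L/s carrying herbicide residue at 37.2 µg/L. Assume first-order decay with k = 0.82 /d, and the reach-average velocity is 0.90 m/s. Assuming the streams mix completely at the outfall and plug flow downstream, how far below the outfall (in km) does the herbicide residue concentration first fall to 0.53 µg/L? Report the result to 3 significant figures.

80.5 km

Conservation of mass: C = (60.30·0.3800 + 1.440·37.20) / 61.74 = 76.48/61.74 = 1.239 µg/L.
Set 1.239·exp(−k·t) = 0.53 → t = ln(1.239/0.53)/k = 89460 s = 24.85 h.
Distance = v·t = 0.90·89460 = 80510 m = 80.51 km.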